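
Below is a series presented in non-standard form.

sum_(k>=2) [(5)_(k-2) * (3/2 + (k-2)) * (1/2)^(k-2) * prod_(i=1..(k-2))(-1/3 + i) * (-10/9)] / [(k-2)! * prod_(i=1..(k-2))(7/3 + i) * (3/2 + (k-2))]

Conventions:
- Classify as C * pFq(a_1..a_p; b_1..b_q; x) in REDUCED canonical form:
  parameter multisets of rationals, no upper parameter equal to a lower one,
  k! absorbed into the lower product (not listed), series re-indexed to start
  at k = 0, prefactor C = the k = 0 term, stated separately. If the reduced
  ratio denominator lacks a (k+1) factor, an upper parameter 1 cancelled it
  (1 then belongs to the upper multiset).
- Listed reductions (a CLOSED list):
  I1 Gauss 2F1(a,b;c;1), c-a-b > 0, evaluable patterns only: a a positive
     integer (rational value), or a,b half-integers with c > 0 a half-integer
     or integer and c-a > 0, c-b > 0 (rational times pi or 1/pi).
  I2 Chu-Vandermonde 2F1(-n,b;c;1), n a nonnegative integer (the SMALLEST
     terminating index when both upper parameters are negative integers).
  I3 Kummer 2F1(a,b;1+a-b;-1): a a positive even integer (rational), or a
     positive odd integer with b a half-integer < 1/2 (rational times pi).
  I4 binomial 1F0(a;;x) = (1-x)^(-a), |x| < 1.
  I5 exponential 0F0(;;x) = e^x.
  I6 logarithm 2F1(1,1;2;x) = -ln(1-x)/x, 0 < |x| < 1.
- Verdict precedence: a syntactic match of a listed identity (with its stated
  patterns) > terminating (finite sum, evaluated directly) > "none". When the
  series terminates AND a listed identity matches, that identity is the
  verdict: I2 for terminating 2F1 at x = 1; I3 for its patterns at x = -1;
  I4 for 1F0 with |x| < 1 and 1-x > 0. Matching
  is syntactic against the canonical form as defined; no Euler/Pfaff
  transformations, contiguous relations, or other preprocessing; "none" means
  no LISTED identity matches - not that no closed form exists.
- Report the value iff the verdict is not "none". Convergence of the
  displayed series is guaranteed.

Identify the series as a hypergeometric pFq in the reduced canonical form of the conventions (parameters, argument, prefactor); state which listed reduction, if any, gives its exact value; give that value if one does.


The tell: t_0 being -10/9, striking the common factor k + 3/2 reduces the term (prefactor -10/9).
Adjacent-term ratio: r(k) = (1/2) * (k+2/3) (k+5) / [(k+10/3) (k+1)] - rational in k, leading ratio (1/2); with t_0 = -10/9, classification follows.

x = 1/2 here; the reduced form reads 2F1, upper {2/3, 5}, lower {10/3}, C = -10/9. Verdict: none - at argument 1/2 the multisets {2/3, 5} ; {10/3} match no listed identity.


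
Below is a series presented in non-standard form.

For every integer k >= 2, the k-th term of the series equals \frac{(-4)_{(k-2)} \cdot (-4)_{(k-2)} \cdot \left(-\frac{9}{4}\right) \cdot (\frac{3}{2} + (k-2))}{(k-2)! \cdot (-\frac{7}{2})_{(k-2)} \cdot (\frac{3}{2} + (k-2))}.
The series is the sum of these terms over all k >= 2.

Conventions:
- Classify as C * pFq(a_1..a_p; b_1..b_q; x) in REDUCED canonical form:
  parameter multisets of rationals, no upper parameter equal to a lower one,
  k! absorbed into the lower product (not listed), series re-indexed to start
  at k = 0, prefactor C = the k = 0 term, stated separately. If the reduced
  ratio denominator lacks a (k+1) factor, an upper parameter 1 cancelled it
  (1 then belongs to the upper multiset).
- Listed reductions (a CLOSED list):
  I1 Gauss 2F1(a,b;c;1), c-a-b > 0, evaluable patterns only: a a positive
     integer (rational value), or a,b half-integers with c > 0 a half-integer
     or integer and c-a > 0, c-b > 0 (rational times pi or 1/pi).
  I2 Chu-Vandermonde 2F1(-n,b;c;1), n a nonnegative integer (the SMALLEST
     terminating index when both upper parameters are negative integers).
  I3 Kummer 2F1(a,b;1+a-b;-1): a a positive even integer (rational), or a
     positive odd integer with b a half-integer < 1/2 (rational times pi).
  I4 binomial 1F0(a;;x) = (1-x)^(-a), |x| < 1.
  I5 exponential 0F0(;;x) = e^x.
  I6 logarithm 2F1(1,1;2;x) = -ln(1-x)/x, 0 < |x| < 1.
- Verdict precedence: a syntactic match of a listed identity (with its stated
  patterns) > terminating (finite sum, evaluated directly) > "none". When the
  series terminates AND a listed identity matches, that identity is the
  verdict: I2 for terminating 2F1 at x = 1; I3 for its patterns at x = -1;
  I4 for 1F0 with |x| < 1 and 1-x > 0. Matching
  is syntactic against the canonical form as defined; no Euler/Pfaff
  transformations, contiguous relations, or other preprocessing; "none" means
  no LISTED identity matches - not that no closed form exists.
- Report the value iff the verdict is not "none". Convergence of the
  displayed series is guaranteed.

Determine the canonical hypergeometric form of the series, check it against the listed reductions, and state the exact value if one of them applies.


With C = -\frac{9}{4}: the canonical form is 2F1(-4, -4; -\frac{7}{2}; 1). Verdict: Vandermonde's identity (I2) fires (terminating 2F1 at x = 1 with n = 4, b = -4, c = -\frac{7}{2}). Exact value: -\frac{9}{4}.

First insight: x = 1 and striking the common factor k + 3/2 reduces the term (C = -9/4).
Adjacent-term ratio: r(k) = 1 * (k-4) (k-4) / [(k-\frac{7}{2}) (k+1)] - poly over poly, x = 1 from leading terms; C = -\frac{9}{4} at k = 0.


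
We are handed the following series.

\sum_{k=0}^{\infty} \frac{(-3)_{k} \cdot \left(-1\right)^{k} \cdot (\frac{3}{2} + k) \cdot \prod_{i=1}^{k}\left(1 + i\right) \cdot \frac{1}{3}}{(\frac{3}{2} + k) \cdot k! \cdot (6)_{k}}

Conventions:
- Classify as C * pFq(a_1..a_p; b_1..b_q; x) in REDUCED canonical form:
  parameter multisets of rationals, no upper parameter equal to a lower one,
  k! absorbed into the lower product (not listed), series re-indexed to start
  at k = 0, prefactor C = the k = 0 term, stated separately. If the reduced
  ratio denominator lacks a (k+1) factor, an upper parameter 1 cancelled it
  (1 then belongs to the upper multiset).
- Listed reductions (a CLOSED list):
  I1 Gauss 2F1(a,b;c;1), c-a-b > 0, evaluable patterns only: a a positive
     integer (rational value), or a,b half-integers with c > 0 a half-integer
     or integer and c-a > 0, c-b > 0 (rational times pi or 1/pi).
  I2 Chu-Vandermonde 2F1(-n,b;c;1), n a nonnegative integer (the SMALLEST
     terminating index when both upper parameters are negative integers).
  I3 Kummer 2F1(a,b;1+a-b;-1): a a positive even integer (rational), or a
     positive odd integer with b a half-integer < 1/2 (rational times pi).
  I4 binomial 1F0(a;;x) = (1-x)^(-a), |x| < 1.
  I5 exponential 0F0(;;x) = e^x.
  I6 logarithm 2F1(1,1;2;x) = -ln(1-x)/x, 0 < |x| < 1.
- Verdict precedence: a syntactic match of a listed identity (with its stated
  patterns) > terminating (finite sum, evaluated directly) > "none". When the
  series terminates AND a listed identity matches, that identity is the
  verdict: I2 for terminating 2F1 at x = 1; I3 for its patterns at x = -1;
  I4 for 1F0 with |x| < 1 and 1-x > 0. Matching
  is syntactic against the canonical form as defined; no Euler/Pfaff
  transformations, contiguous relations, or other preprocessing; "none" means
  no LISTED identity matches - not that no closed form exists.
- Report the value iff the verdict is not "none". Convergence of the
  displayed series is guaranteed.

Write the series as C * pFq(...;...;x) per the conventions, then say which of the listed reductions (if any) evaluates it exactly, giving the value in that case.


x = -1 here; the reduced form reads 2F1, upper {-3, 2}, lower {6}, C = \frac{1}{3}. Verdict: the Kummer evaluation I3 matches (x = -1; c = 6 equals 1+a-b for upper {-3, 2}: listed pattern). Sum: \frac{5}{6}.

First insight: x = -1 and striking the common factor k + 3/2 reduces the term (prefactor 1/3).
Ratio: r(k) = -1 * (k-3) (k+2) / [(k+6) (k+1)] - rational in k. x = -1; t_0 = \frac{1}{3}; negate the roots.


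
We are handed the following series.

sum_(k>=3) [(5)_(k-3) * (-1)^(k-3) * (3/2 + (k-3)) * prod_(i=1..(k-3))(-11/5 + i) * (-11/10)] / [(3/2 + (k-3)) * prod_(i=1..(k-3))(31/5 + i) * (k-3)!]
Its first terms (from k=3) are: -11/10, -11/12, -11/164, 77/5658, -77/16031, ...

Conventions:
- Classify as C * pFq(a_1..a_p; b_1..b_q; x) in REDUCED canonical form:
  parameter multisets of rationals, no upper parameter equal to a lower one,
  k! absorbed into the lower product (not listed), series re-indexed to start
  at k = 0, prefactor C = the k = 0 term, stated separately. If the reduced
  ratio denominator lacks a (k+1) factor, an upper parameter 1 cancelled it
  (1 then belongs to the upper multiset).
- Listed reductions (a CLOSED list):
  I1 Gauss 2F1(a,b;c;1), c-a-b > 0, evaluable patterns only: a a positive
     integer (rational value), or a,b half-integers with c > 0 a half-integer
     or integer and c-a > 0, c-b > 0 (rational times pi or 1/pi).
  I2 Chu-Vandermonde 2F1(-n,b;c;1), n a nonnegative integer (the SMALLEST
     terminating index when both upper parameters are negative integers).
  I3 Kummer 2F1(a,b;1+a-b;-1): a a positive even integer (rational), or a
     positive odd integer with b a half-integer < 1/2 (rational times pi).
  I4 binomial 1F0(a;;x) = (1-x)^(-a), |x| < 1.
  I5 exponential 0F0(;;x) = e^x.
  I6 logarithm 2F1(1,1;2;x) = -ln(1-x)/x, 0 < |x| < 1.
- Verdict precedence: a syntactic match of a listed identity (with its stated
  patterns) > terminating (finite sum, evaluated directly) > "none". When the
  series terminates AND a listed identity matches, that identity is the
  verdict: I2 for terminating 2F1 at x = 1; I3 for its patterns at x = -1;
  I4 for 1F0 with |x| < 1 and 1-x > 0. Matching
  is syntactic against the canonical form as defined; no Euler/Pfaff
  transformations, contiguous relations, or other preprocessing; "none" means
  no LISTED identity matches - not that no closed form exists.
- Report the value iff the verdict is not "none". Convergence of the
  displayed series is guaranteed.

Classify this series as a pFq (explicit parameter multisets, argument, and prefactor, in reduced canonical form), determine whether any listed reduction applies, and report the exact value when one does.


Prefactor -11/10, argument -1: 2F1 with upper {-6/5, 5} over lower {36/5}. Verdict: none - this 2F1 at x = -1 matches no listed pattern, and upper {-6/5, 5} holds no stopper.

Key step: from the first term -11/10: k + 3/2 divides numerator and denominator alike; C = -11/10 after cancelling.
Step ratio: r(k) = (-1) * (k-6/5) (k+5) / [(k+36/5) (k+1)] - poly over poly, x = (-1) from leading terms; C = -11/10 at k = 0.


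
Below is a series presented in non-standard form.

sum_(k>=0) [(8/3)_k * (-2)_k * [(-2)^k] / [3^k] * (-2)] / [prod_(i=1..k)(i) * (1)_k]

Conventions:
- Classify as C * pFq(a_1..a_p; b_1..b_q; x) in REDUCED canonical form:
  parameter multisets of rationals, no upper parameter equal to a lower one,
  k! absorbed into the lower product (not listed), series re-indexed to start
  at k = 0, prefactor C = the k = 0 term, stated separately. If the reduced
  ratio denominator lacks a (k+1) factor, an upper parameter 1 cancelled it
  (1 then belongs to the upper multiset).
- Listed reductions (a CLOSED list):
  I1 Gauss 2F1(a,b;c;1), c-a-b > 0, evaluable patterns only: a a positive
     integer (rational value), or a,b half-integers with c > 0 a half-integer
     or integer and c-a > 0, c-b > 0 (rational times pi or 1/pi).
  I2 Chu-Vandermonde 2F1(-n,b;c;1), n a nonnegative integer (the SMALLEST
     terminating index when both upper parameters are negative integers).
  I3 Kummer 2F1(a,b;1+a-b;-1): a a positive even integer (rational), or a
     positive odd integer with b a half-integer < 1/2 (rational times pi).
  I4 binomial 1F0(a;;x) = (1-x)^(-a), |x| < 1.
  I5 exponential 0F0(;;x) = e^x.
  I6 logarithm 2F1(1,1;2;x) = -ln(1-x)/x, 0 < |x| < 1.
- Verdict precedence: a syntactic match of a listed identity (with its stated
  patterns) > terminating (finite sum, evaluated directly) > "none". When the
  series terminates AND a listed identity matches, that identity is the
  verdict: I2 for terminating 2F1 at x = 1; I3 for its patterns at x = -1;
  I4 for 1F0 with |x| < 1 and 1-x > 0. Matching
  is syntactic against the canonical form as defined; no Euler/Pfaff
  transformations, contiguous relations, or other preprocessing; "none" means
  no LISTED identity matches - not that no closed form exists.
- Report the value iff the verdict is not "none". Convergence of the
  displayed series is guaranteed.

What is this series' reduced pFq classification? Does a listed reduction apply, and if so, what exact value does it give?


The series (x = -2/3) is 2F1: upper {-2, 8/3}, lower {1}, prefactor -2. Verdict: terminating - upper parameter -2 makes this a finite sum (last index 2), evaluated exactly. Sum: -1090/81.

Key observation: with t_0 = -2, the two geometric factors (C = -2, x = -2/3) combine into one argument.
Consecutive-term ratio: r(k) = (-2/3) * (k-2) (k+8/3) / [(k+1) (k+1)] - poly over poly, x = (-2/3) from leading terms; C = -2 at k = 0.


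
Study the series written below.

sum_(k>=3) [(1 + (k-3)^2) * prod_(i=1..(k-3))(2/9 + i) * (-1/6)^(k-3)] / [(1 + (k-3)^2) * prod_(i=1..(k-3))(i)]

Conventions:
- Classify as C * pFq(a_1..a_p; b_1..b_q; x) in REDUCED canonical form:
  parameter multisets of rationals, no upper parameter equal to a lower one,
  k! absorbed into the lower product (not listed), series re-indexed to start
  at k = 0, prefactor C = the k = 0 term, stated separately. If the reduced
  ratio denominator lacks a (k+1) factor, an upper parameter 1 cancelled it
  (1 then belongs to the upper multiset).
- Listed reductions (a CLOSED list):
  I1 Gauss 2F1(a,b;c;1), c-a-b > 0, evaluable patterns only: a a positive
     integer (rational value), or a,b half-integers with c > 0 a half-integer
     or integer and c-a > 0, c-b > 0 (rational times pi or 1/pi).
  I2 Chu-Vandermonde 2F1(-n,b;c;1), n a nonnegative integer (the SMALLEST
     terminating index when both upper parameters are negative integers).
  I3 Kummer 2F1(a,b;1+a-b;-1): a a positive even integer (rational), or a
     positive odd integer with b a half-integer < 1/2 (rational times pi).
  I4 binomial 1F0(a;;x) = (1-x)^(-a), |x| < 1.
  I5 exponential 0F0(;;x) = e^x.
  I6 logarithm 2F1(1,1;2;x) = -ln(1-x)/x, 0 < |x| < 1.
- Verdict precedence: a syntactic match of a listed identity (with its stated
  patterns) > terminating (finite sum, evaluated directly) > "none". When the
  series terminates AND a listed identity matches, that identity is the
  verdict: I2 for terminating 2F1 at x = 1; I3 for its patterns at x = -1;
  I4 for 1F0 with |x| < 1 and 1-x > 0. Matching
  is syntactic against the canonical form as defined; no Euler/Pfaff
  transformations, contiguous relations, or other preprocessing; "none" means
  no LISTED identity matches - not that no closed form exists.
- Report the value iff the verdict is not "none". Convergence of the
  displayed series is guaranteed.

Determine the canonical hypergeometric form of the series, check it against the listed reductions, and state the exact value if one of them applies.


Prefactor 1, argument -1/6: 1F0 with upper {11/9} over lower {-}. Verdict: the binomial series (I4) applies (the 1F0 binomial series: exponent -11/9, x = -1/6). Hence: (7/6)^(-11/9).

Key observation: t_0 being 1, the factor k^2 + 1 cancels (top and bottom), leaving prefactor 1.
Ratio: r(k) = (-1/6) * (k+11/9) / [(k+1)] - rational in k. x = (-1/6); t_0 = 1; negate the roots.


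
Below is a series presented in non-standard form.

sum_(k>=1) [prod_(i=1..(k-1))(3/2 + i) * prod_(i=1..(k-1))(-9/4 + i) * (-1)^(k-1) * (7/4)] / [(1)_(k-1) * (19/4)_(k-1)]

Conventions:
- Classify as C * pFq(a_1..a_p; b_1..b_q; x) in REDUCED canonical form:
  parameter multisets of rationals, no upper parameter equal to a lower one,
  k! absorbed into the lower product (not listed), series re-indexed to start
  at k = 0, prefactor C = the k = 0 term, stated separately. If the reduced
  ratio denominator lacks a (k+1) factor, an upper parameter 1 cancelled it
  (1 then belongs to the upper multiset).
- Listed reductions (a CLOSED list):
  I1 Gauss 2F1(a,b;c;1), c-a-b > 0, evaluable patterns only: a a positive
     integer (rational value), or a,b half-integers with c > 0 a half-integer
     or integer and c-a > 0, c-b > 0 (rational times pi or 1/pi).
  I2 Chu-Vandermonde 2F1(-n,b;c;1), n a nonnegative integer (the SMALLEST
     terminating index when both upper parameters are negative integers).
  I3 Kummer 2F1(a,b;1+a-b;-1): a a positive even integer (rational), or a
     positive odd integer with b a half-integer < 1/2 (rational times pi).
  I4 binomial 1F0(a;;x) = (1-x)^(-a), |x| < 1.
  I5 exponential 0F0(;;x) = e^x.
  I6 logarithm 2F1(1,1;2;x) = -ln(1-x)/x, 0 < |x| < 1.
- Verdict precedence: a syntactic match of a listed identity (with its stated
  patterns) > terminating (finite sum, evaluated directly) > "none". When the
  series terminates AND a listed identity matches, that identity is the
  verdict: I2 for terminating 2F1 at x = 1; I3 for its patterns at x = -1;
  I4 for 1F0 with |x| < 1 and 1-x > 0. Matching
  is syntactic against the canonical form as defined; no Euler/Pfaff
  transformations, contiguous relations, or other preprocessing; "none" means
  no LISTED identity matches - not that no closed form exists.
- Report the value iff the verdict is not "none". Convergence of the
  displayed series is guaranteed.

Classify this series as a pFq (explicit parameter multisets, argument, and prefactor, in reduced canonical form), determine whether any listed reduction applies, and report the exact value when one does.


Classification (C = 7/4): 2F1 with upper {-5/4, 5/2}, lower {19/4}, argument x = -1. Verdict: none - at argument -1 the multisets {-5/4, 5/2} ; {19/4} match no listed identity.

Structural cue: t_0 being 7/4, the running product (prefactor 7/4) telescopes to a rising factorial.
Consecutive-term ratio: r(k) = (-1) * (k-5/4) (k+5/2) / [(k+19/4) (k+1)] ; factor over Q: parameters, x = (-1), and C = 7/4.


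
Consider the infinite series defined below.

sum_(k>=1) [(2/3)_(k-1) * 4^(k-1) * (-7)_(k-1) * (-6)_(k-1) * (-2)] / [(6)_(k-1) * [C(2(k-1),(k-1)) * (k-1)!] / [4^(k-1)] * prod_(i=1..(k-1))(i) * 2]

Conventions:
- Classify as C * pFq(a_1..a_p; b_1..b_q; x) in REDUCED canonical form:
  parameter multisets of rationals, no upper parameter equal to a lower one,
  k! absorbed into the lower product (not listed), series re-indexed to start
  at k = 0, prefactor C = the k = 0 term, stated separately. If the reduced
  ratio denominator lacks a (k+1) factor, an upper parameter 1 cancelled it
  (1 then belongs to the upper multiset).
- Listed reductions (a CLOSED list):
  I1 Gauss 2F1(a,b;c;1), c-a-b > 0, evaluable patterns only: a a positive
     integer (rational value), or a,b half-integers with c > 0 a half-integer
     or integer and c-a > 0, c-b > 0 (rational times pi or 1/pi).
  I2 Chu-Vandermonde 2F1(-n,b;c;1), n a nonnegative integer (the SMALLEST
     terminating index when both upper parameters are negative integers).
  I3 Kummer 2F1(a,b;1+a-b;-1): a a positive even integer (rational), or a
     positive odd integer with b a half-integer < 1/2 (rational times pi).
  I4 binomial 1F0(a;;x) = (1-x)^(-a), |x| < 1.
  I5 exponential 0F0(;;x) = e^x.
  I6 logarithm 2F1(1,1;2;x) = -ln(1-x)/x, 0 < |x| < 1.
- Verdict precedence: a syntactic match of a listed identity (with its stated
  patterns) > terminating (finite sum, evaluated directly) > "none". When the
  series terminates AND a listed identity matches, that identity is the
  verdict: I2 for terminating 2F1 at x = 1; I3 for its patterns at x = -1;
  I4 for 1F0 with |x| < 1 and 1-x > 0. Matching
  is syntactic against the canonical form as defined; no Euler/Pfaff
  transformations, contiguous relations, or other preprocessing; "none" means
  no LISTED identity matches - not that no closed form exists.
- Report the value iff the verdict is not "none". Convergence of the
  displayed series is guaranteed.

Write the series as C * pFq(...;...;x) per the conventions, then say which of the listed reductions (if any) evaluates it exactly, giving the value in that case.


Classification (C = -1): 3F2 with upper {-7, -6, 2/3}, lower {1/2, 6}, argument x = 4. Verdict: terminating - no listed pattern fits, but -6 in the upper list cuts the series at k = 6; direct evaluation. Value: -20063691365/4546773.

First insight: t_0 being -1, the constant factors (C = -1, x = 4) combine into one prefactor.
Adjacent-term ratio: r(k) = 4 * (k-7) (k-6) (k+2/3) / [(k+1/2) (k+6) (k+1)] - rational in k. x = 4; t_0 = -1; negate the roots.


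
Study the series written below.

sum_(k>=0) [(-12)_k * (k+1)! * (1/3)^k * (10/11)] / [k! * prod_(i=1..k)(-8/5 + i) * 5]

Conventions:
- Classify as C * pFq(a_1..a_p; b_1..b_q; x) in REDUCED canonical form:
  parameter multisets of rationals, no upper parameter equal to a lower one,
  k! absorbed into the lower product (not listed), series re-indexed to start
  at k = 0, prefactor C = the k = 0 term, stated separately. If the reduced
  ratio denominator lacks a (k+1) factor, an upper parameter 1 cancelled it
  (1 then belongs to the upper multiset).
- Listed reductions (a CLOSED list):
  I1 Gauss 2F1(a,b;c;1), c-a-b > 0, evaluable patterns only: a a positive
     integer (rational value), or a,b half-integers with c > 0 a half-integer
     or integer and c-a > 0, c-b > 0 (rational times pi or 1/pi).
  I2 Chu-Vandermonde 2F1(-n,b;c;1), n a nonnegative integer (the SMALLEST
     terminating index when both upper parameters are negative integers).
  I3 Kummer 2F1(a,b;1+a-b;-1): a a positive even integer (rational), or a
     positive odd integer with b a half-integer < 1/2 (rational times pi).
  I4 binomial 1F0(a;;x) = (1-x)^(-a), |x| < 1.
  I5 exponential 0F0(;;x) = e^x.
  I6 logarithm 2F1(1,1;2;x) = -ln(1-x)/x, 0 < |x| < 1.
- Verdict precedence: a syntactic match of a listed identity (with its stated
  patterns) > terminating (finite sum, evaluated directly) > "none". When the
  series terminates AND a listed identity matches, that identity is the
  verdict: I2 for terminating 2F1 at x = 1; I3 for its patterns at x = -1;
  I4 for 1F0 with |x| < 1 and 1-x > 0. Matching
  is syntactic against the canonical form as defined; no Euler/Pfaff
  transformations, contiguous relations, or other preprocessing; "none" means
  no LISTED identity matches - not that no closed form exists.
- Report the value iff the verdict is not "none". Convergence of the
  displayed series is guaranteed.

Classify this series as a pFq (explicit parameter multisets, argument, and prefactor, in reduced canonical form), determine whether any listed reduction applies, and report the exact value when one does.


Canonical form: C = 2/11 times 2F1 with upper {-12, 2}, lower {-3/5}, x = 1/3. Verdict: terminating. (-12)_k vanishes past k = 12, leaving a 13-term sum, computed directly. Exact value: 8036017516/3629238755373.

Structural cue: from the first term 2/11: the lower running product (C = 2/11, x = 1/3) is a rising factorial.
Term ratio: r(k) = (1/3) * (k-12) (k+2) / [(k-3/5) (k+1)] - rational in k. x = (1/3); t_0 = 2/11; negate the roots.


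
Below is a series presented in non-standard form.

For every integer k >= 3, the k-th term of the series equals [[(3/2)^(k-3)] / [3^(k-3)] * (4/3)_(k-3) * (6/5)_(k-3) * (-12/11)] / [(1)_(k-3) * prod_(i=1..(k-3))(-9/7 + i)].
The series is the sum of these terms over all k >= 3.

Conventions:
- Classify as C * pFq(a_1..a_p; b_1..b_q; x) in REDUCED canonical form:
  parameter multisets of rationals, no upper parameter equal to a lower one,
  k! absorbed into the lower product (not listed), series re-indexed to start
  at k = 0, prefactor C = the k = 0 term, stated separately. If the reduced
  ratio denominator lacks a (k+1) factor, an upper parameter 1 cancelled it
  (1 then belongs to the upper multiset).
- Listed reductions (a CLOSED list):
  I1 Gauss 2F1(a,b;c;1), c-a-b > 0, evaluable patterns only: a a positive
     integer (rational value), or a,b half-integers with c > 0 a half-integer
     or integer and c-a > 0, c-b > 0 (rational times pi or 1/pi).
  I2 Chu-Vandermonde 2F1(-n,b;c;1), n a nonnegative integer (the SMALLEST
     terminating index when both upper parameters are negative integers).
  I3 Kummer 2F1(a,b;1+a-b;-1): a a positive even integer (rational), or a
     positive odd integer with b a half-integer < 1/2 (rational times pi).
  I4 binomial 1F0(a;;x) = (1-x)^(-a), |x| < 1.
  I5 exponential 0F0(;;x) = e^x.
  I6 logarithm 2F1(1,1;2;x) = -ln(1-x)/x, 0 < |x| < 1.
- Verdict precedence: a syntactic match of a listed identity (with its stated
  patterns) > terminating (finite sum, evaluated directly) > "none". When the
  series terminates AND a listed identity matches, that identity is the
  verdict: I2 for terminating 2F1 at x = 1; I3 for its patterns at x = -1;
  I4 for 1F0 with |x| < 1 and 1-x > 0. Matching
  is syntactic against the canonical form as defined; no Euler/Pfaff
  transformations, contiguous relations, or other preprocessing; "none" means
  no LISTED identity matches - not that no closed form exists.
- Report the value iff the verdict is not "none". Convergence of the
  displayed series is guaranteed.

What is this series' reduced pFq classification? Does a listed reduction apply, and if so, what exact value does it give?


x = 1/2 here; the reduced form reads 2F1, upper {6/5, 4/3}, lower {-2/7}, C = -12/11. Verdict: none - at argument 1/2 the multisets {6/5, 4/3} ; {-2/7} match no listed identity.

The tell: t_0 being -12/11, (1)_k (C = -12/11, x = 1/2) is k! itself.
Ratio: r(k) = (1/2) * (k+6/5) (k+4/3) / [(k-2/7) (k+1)] ; factor over Q: parameters, x = (1/2), and C = -12/11.


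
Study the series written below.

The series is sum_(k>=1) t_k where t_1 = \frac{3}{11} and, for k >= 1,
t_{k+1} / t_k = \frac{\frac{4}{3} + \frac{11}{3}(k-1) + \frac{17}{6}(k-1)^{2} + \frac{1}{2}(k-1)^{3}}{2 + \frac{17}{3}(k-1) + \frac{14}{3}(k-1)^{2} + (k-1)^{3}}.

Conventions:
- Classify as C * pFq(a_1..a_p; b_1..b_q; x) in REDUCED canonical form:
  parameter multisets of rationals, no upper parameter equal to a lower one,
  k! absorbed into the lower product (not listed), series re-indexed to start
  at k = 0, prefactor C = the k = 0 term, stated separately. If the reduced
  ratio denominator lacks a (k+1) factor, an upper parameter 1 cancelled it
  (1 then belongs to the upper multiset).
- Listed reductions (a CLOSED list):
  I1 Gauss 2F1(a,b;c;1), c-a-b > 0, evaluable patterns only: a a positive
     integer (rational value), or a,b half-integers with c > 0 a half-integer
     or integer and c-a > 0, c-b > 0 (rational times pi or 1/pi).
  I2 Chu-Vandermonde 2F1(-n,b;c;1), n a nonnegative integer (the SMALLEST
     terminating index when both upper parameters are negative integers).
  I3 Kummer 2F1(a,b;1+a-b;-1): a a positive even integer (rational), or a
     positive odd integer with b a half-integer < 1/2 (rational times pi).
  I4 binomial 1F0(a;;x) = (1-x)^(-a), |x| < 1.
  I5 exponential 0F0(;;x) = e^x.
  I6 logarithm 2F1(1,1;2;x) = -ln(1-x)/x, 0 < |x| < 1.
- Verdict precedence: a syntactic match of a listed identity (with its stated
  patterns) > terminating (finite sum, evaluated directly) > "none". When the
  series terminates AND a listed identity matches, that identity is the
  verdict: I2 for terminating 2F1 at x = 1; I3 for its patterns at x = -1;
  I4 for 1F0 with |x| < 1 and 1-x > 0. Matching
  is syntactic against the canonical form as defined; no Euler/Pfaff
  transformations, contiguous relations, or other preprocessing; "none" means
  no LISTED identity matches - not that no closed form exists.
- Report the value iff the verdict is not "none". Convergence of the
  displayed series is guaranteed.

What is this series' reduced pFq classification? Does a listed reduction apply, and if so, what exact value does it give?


The series (x = \frac{1}{2}) is 2F1: upper {1, 4}, lower {3}, prefactor \frac{3}{11}. Verdict: none (x = \frac{1}{2}): each listed identity misses the multisets {1, 4} ; {3}.

Structural cue: with t_0 = \frac{3}{11}, the ratio is unreduced: k + 2/3 divides both sides (C = 3/11).
Ratio: r(k) = \frac{1}{2} * (k+1) (k+4) / [(k+3) (k+1)] ; factor over Q: parameters, x = \frac{1}{2}, and C = \frac{3}{11}.


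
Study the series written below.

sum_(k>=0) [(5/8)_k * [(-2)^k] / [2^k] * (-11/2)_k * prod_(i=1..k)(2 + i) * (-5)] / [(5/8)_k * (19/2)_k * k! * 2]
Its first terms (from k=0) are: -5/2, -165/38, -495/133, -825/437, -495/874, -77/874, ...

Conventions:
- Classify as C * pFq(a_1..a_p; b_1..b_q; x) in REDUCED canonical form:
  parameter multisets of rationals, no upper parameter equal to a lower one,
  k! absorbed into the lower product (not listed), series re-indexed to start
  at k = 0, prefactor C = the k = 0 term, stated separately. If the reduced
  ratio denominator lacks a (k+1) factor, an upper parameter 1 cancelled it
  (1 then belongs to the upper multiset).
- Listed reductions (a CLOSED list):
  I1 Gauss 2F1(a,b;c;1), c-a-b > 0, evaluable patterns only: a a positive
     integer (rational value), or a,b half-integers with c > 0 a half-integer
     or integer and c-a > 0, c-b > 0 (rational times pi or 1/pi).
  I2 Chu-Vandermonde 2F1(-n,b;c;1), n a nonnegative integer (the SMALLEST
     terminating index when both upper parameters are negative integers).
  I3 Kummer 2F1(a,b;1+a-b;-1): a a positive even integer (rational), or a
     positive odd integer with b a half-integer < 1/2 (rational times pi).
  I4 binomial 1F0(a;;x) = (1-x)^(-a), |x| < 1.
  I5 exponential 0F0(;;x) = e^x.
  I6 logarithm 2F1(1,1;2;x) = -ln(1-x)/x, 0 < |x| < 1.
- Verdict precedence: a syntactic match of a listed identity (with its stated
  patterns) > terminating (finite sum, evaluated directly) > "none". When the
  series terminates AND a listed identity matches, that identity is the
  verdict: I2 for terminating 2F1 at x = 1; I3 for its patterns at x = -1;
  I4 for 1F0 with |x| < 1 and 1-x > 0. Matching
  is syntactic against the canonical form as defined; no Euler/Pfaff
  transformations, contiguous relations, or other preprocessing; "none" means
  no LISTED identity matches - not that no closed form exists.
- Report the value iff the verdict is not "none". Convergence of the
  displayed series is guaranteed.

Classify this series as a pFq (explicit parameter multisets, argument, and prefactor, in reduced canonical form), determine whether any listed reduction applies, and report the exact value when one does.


Canonical form: C = -5/2 times 2F1 with upper {-11/2, 3}, lower {19/2}, x = -1. Verdict: the Kummer evaluation I3 applies (x = -1; c = 19/2 equals 1+a-b for upper {-11/2, 3}: listed pattern). Its exact value is (-546975/131072) * pi.

The tell: with t_0 = -5/2, the parameter 5/8 appears in both the upper and lower lists and cancels.
Term ratio: r(k) = (-1) * (k-11/2) (k+3) / [(k+19/2) (k+1)] - poly over poly, x = (-1) from leading terms; C = -5/2 at k = 0.


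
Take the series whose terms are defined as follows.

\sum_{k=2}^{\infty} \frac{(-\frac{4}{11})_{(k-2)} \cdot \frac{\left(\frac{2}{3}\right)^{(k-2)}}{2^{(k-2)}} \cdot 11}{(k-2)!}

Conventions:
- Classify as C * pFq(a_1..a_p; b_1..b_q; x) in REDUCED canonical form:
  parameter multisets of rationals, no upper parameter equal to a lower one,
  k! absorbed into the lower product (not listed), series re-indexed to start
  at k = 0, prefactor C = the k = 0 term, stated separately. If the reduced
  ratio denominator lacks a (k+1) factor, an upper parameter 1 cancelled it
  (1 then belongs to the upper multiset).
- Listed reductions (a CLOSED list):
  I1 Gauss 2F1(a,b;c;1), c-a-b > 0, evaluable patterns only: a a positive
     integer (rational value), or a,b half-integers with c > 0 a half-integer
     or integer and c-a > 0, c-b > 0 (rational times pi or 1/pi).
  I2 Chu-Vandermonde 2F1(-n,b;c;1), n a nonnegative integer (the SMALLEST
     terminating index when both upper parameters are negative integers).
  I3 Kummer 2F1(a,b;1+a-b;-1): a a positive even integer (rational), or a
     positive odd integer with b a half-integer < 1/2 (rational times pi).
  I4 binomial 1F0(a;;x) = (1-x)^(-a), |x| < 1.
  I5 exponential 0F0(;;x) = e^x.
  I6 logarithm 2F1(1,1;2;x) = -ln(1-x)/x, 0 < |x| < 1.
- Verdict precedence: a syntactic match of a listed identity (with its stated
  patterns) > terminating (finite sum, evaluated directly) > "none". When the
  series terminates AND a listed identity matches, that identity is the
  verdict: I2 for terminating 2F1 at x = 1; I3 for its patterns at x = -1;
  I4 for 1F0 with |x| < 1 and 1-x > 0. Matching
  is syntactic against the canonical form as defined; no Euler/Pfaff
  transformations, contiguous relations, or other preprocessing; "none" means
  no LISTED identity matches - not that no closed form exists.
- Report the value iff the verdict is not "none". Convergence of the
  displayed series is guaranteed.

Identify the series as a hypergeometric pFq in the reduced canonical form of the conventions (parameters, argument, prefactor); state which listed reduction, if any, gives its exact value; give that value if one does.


The series (x = \frac{1}{3}) is 1F0: upper {-\frac{4}{11}}, lower {-}, prefactor 11. Verdict: the I4 binomial reduction matches (the 1F0 binomial series: exponent 4/11, x = \frac{1}{3}). Exact value: 11 \cdot \left(\frac{2}{3}\right)^{\frac{4}{11}}.

The tell: with t_0 = 11, the two k-th powers (prefactor 11) combine into one argument.
Step ratio: r(k) = \frac{1}{3} * (k-\frac{4}{11}) / [(k+1)] - rational in k, leading ratio \frac{1}{3}; with t_0 = 11, classification follows.


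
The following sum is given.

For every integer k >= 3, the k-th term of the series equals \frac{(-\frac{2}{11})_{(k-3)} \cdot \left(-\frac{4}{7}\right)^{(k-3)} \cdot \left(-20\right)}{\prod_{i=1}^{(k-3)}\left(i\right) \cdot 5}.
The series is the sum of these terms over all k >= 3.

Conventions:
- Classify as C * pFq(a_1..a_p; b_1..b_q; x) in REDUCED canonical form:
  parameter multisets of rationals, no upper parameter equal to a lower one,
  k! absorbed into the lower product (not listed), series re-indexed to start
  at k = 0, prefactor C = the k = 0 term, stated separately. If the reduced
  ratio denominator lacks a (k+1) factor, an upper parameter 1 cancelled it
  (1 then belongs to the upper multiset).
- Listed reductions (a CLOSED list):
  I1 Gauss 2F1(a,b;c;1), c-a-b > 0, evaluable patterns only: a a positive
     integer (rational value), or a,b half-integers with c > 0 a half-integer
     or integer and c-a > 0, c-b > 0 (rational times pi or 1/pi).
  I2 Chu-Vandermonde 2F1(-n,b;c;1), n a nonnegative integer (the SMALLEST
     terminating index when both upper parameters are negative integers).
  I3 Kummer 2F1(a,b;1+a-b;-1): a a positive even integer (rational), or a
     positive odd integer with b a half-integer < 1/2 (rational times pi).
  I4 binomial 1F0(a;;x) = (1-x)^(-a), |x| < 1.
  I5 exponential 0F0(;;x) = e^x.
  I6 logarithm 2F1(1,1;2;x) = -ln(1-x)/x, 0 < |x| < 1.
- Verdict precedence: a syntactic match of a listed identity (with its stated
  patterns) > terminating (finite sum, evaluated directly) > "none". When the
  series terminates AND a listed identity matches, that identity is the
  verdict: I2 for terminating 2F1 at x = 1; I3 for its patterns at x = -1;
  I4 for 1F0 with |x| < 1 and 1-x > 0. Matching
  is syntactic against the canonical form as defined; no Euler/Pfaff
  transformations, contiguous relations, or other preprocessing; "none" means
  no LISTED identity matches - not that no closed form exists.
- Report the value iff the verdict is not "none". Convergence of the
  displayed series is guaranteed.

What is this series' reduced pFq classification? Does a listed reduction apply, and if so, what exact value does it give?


This is -4 * 1F0(-\frac{2}{11}; -; -\frac{4}{7}) in reduced canonical form. Verdict (x = -\frac{4}{7}): the I4 binomial reduction applies (the 1F0 binomial series: exponent 2/11, x = -\frac{4}{7}). Sum: \left(-4\right) \cdot \left(\frac{11}{7}\right)^{\frac{2}{11}}.

Key step: x = -\frac{4}{7} and the constant factors (C = -4) combine into one prefactor.
Consecutive-term ratio: r(k) = -\frac{4}{7} * (k-\frac{2}{11}) / [(k+1)] - poly over poly, x = -\frac{4}{7} from leading terms; C = -4 at k = 0.


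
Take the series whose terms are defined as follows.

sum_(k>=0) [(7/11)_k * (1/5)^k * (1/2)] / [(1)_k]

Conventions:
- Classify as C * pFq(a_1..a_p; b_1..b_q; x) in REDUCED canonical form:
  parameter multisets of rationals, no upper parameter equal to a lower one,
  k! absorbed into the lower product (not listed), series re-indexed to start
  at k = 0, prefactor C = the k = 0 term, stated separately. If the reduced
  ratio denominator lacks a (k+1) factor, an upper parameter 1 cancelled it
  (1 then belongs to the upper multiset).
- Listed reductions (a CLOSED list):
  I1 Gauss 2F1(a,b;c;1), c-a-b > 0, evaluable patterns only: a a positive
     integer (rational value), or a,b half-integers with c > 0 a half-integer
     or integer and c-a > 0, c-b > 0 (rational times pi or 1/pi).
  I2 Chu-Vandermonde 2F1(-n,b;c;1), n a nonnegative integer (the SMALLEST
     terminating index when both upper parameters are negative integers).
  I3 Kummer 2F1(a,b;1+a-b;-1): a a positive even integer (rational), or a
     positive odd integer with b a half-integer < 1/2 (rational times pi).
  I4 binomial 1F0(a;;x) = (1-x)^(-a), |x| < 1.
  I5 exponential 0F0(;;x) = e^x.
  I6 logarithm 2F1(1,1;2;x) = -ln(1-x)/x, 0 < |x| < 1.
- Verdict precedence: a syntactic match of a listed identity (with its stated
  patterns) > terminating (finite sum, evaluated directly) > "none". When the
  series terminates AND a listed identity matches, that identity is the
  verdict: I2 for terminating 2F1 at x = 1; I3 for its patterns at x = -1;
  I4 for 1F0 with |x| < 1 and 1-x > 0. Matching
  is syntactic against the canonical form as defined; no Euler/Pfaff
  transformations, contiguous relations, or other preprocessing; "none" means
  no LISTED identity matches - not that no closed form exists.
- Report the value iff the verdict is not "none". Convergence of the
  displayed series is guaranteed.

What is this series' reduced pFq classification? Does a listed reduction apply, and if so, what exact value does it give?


Classification (C = 1/2): 1F0 with upper {7/11}, lower {-}, argument x = 1/5. Verdict (x = 1/5): the I4 binomial reduction applies (the 1F0 binomial series: exponent -7/11, x = 1/5). Its exact value is (1/2) * (4/5)^(-7/11).

The tell: x = (1/5) and (1)_k (prefactor 1/2) is k! itself.
Term ratio: r(k) = (1/5) * (k+7/11) / [(k+1)] ; factor over Q: parameters, x = (1/5), and C = 1/2.


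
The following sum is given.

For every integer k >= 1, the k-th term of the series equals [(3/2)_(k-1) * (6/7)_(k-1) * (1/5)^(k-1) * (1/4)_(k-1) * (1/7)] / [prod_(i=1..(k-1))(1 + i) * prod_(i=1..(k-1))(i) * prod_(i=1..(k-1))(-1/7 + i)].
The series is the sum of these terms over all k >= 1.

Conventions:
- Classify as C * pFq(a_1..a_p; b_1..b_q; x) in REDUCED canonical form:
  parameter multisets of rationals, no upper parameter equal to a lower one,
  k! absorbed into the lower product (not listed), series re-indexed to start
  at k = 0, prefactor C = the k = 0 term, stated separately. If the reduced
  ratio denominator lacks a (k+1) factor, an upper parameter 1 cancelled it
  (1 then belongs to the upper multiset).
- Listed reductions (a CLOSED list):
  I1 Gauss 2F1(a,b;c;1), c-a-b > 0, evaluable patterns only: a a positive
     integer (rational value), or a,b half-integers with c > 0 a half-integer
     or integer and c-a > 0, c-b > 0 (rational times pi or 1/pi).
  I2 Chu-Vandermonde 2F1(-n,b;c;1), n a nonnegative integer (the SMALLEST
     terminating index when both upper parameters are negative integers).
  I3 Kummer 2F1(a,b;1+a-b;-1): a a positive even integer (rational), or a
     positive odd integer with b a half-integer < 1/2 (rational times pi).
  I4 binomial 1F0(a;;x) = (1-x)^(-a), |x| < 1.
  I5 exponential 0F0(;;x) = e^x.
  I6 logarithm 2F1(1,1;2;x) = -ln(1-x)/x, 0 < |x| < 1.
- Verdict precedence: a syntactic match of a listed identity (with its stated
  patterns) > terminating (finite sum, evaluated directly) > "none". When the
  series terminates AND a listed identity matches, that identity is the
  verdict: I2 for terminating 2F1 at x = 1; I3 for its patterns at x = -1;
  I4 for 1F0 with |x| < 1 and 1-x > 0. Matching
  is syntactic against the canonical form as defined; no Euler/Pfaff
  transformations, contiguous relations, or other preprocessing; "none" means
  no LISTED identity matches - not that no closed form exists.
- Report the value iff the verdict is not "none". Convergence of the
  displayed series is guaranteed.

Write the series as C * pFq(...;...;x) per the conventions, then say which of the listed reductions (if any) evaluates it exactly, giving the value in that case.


Structural cue: from the first term 1/7: the parameter 6/7 appears in both the upper and lower lists and cancels.
Term ratio: r(k) = (1/5) * (k+1/4) (k+3/2) / [(k+2) (k+1)] - rational in k. x = (1/5); t_0 = 1/7; negate the roots.

Reduced: x = 1/5, 2F1, upper = {1/4, 3/2}, lower = {2}, C = 1/7. Verdict: none. A 2F1 with upper {1/4, 3/2} fits none of I1-I6 at x = 1/5; the sum runs forever.
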